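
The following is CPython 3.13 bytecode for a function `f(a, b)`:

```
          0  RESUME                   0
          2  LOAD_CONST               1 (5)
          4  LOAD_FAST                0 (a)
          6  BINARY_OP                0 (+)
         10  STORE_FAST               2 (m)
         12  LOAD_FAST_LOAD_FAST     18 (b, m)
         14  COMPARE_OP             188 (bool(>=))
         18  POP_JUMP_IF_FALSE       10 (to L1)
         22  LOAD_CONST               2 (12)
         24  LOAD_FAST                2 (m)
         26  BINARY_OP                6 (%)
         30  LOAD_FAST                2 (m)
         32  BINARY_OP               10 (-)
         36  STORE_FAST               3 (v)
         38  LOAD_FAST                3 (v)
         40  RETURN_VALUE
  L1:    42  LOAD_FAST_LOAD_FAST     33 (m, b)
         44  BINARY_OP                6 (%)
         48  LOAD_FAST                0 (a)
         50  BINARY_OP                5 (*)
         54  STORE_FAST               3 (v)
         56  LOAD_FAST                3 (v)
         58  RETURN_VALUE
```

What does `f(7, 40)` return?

-12

LOAD_CONST → push 5. Stack: [5]
LOAD_FAST a → push 7. Stack: [5, 7]
BINARY_OP + → 5 + 7 = 12. Stack: [12]
STORE_FAST m → m=12. Stack: []
LOAD_FAST_LOAD_FAST b,m → push 40,12. Stack: [40, 12]
COMPARE_OP bool(>=) → 40 vs 12 = True. Stack: [True]
POP_JUMP_IF_FALSE → pop True; no jump. Stack: []
LOAD_CONST → push 12. Stack: [12]
LOAD_FAST m → push 12. Stack: [12, 12]
BINARY_OP % → 12 % 12 = 0. Stack: [0]
LOAD_FAST m → push 12. Stack: [0, 12]
BINARY_OP - → 0 - 12 = -12. Stack: [-12]
STORE_FAST v → v=-12. Stack: []
LOAD_FAST v → push -12. Stack: [-12]
RETURN_VALUE → return -12.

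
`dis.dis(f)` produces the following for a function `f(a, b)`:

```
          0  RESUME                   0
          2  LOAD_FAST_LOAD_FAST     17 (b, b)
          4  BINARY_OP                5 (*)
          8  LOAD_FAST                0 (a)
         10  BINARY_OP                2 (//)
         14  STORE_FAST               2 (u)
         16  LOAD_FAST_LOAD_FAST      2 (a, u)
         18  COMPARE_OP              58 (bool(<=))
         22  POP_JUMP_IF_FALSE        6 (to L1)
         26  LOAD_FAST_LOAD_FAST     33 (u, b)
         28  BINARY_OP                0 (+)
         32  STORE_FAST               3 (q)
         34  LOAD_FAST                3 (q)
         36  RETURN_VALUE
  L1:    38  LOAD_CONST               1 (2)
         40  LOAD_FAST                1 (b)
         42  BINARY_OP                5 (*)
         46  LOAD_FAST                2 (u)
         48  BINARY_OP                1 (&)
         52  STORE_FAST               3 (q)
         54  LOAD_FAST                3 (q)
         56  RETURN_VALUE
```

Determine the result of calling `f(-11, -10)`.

-20

LOAD_FAST_LOAD_FAST b,b → push -10,-10. Stack: [-10, -10]
BINARY_OP * → -10 * -10 = 100. Stack: [100]
LOAD_FAST a → push -11. Stack: [100, -11]
BINARY_OP // → 100 // -11 = -10. Stack: [-10]
STORE_FAST u → u=-10. Stack: []
LOAD_FAST_LOAD_FAST a,u → push -11,-10. Stack: [-11, -10]
COMPARE_OP bool(<=) → -11 vs -10 = True. Stack: [True]
POP_JUMP_IF_FALSE → pop True; no jump. Stack: []
LOAD_FAST_LOAD_FAST u,b → push -10,-10. Stack: [-10, -10]
BINARY_OP + → -10 + -10 = -20. Stack: [-20]
STORE_FAST q → q=-20. Stack: []
LOAD_FAST q → push -20. Stack: [-20]
RETURN_VALUE → return -20.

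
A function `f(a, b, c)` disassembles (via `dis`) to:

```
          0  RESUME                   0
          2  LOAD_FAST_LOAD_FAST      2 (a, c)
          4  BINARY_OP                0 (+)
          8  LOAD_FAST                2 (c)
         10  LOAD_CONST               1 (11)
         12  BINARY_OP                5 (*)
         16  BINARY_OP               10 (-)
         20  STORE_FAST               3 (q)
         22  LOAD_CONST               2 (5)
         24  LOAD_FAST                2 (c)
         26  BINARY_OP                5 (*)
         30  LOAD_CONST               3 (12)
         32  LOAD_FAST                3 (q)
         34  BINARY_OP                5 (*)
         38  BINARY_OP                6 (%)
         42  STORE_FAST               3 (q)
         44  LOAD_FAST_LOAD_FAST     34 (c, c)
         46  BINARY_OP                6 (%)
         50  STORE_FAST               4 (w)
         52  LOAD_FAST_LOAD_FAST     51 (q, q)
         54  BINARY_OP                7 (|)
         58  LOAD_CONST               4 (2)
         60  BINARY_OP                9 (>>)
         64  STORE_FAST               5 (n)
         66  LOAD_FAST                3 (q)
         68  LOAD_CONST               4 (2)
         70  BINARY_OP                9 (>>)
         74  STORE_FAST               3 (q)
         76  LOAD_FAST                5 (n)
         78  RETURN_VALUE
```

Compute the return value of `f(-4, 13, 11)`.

LOAD_FAST_LOAD_FAST a,c → push -4,11. Stack: [-4, 11]
BINARY_OP + → -4 + 11 = 7. Stack: [7]
LOAD_FAST c → push 11. Stack: [7, 11]
LOAD_CONST → push 11. Stack: [7, 11, 11]
BINARY_OP * → 11 * 11 = 121. Stack: [7, 121]
BINARY_OP - → 7 - 121 = -114. Stack: [-114]
STORE_FAST q → q=-114. Stack: []
LOAD_CONST → push 5. Stack: [5]
LOAD_FAST c → push 11. Stack: [5, 11]
BINARY_OP * → 5 * 11 = 55. Stack: [55]
LOAD_CONST → push 12. Stack: [55, 12]
LOAD_FAST q → push -114. Stack: [55, 12, -114]
BINARY_OP * → 12 * -114 = -1368. Stack: [55, -1368]
BINARY_OP % → 55 % -1368 = -1313. Stack: [-1313]
STORE_FAST q → q=-1313. Stack: []
LOAD_FAST_LOAD_FAST c,c → push 11,11. Stack: [11, 11]
BINARY_OP % → 11 % 11 = 0. Stack: [0]
STORE_FAST w → w=0. Stack: []
LOAD_FAST_LOAD_FAST q,q → push -1313,-1313. Stack: [-1313, -1313]
BINARY_OP | → -1313 | -1313 = -1313. Stack: [-1313]
LOAD_CONST → push 2. Stack: [-1313, 2]
BINARY_OP >> → -1313 >> 2 = -329. Stack: [-329]
STORE_FAST n → n=-329. Stack: []
LOAD_FAST q → push -1313. Stack: [-1313]
LOAD_CONST → push 2. Stack: [-1313, 2]
BINARY_OP >> → -1313 >> 2 = -329. Stack: [-329]
STORE_FAST q → q=-329. Stack: []
LOAD_FAST n → push -329. Stack: [-329]
RETURN_VALUE → return -329.

-329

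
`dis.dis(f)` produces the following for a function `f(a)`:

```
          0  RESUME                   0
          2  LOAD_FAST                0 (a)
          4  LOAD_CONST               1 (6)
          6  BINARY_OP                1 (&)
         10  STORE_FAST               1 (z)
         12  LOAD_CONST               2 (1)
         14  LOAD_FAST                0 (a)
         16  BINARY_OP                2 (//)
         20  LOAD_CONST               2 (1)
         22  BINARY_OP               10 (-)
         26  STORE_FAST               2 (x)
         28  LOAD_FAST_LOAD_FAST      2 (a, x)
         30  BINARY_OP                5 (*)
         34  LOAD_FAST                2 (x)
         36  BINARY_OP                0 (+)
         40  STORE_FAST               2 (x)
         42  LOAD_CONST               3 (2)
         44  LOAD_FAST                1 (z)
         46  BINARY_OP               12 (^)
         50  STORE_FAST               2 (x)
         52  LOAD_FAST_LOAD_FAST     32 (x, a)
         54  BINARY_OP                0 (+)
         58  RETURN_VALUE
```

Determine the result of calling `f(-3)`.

LOAD_FAST a → push -3. Stack: [-3]
LOAD_CONST → push 6. Stack: [-3, 6]
BINARY_OP & → -3 & 6 = 4. Stack: [4]
STORE_FAST z → z=4. Stack: []
LOAD_CONST → push 1. Stack: [1]
LOAD_FAST a → push -3. Stack: [1, -3]
BINARY_OP // → 1 // -3 = -1. Stack: [-1]
LOAD_CONST → push 1. Stack: [-1, 1]
BINARY_OP - → -1 - 1 = -2. Stack: [-2]
STORE_FAST x → x=-2. Stack: []
LOAD_FAST_LOAD_FAST a,x → push -3,-2. Stack: [-3, -2]
BINARY_OP * → -3 * -2 = 6. Stack: [6]
LOAD_FAST x → push -2. Stack: [6, -2]
BINARY_OP + → 6 + -2 = 4. Stack: [4]
STORE_FAST x → x=4. Stack: []
LOAD_CONST → push 2. Stack: [2]
LOAD_FAST z → push 4. Stack: [2, 4]
BINARY_OP ^ → 2 ^ 4 = 6. Stack: [6]
STORE_FAST x → x=6. Stack: []
LOAD_FAST_LOAD_FAST x,a → push 6,-3. Stack: [6, -3]
BINARY_OP + → 6 + -3 = 3. Stack: [3]
RETURN_VALUE → return 3.

3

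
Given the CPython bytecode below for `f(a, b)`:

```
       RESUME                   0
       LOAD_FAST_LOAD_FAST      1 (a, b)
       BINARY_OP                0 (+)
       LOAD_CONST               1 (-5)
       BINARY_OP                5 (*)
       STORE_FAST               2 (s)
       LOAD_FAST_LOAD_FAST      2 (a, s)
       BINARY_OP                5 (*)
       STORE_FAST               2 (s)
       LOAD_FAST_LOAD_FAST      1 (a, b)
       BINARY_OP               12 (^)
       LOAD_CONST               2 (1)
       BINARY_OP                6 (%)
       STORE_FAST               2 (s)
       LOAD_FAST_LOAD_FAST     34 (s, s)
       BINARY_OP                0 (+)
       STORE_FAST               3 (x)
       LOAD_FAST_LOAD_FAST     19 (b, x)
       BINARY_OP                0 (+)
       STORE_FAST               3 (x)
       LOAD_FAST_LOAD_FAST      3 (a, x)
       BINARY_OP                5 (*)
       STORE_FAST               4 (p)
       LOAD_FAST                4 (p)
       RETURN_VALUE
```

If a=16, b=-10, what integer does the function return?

-160

LOAD_FAST_LOAD_FAST a,b → push 16,-10. Stack: [16, -10]
BINARY_OP + → 16 + -10 = 6. Stack: [6]
LOAD_CONST → push -5. Stack: [6, -5]
BINARY_OP * → 6 * -5 = -30. Stack: [-30]
STORE_FAST s → s=-30. Stack: []
LOAD_FAST_LOAD_FAST a,s → push 16,-30. Stack: [16, -30]
BINARY_OP * → 16 * -30 = -480. Stack: [-480]
STORE_FAST s → s=-480. Stack: []
LOAD_FAST_LOAD_FAST a,b → push 16,-10. Stack: [16, -10]
BINARY_OP ^ → 16 ^ -10 = -26. Stack: [-26]
LOAD_CONST → push 1. Stack: [-26, 1]
BINARY_OP % → -26 % 1 = 0. Stack: [0]
STORE_FAST s → s=0. Stack: []
LOAD_FAST_LOAD_FAST s,s → push 0,0. Stack: [0, 0]
BINARY_OP + → 0 + 0 = 0. Stack: [0]
STORE_FAST x → x=0. Stack: []
LOAD_FAST_LOAD_FAST b,x → push -10,0. Stack: [-10, 0]
BINARY_OP + → -10 + 0 = -10. Stack: [-10]
STORE_FAST x → x=-10. Stack: []
LOAD_FAST_LOAD_FAST a,x → push 16,-10. Stack: [16, -10]
BINARY_OP * → 16 * -10 = -160. Stack: [-160]
STORE_FAST p → p=-160. Stack: []
LOAD_FAST p → push -160. Stack: [-160]
RETURN_VALUE → return -160.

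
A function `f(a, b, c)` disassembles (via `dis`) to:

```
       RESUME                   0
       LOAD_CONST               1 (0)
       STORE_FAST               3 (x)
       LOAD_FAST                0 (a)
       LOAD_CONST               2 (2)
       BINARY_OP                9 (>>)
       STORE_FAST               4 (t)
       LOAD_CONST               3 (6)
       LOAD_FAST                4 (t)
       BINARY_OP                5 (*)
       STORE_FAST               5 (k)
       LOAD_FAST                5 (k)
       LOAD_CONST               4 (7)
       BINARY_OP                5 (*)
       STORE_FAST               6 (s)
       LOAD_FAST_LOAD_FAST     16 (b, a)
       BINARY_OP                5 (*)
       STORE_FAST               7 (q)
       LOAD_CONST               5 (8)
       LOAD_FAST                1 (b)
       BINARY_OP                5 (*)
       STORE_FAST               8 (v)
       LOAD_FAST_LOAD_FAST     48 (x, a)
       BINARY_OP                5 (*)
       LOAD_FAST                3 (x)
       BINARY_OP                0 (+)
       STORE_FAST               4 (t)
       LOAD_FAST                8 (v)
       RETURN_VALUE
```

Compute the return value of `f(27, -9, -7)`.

-72

LOAD_CONST → push 0. Stack: [0]
STORE_FAST x → x=0. Stack: []
LOAD_FAST a → push 27. Stack: [27]
LOAD_CONST → push 2. Stack: [27, 2]
BINARY_OP >> → 27 >> 2 = 6. Stack: [6]
STORE_FAST t → t=6. Stack: []
LOAD_CONST → push 6. Stack: [6]
LOAD_FAST t → push 6. Stack: [6, 6]
BINARY_OP * → 6 * 6 = 36. Stack: [36]
STORE_FAST k → k=36. Stack: []
LOAD_FAST k → push 36. Stack: [36]
LOAD_CONST → push 7. Stack: [36, 7]
BINARY_OP * → 36 * 7 = 252. Stack: [252]
STORE_FAST s → s=252. Stack: []
LOAD_FAST_LOAD_FAST b,a → push -9,27. Stack: [-9, 27]
BINARY_OP * → -9 * 27 = -243. Stack: [-243]
STORE_FAST q → q=-243. Stack: []
LOAD_CONST → push 8. Stack: [8]
LOAD_FAST b → push -9. Stack: [8, -9]
BINARY_OP * → 8 * -9 = -72. Stack: [-72]
STORE_FAST v → v=-72. Stack: []
LOAD_FAST_LOAD_FAST x,a → push 0,27. Stack: [0, 27]
BINARY_OP * → 0 * 27 = 0. Stack: [0]
LOAD_FAST x → push 0. Stack: [0, 0]
BINARY_OP + → 0 + 0 = 0. Stack: [0]
STORE_FAST t → t=0. Stack: []
LOAD_FAST v → push -72. Stack: [-72]
RETURN_VALUE → return -72.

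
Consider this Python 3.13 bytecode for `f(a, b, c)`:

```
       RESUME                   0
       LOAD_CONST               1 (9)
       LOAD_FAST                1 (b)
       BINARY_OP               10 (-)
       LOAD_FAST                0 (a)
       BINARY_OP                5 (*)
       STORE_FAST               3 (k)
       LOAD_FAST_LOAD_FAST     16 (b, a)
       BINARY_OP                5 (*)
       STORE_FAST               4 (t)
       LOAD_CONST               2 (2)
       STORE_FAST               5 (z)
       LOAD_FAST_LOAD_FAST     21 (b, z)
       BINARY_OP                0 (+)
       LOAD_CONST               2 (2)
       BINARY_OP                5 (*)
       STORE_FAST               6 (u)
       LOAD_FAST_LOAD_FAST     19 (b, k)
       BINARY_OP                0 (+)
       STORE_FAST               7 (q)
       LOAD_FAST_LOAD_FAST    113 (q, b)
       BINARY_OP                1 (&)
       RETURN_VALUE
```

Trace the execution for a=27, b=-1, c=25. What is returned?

269

LOAD_CONST → push 9. Stack: [9]
LOAD_FAST b → push -1. Stack: [9, -1]
BINARY_OP - → 9 - -1 = 10. Stack: [10]
LOAD_FAST a → push 27. Stack: [10, 27]
BINARY_OP * → 10 * 27 = 270. Stack: [270]
STORE_FAST k → k=270. Stack: []
LOAD_FAST_LOAD_FAST b,a → push -1,27. Stack: [-1, 27]
BINARY_OP * → -1 * 27 = -27. Stack: [-27]
STORE_FAST t → t=-27. Stack: []
LOAD_CONST → push 2. Stack: [2]
STORE_FAST z → z=2. Stack: []
LOAD_FAST_LOAD_FAST b,z → push -1,2. Stack: [-1, 2]
BINARY_OP + → -1 + 2 = 1. Stack: [1]
LOAD_CONST → push 2. Stack: [1, 2]
BINARY_OP * → 1 * 2 = 2. Stack: [2]
STORE_FAST u → u=2. Stack: []
LOAD_FAST_LOAD_FAST b,k → push -1,270. Stack: [-1, 270]
BINARY_OP + → -1 + 270 = 269. Stack: [269]
STORE_FAST q → q=269. Stack: []
LOAD_FAST_LOAD_FAST q,b → push 269,-1. Stack: [269, -1]
BINARY_OP & → 269 & -1 = 269. Stack: [269]
RETURN_VALUE → return 269.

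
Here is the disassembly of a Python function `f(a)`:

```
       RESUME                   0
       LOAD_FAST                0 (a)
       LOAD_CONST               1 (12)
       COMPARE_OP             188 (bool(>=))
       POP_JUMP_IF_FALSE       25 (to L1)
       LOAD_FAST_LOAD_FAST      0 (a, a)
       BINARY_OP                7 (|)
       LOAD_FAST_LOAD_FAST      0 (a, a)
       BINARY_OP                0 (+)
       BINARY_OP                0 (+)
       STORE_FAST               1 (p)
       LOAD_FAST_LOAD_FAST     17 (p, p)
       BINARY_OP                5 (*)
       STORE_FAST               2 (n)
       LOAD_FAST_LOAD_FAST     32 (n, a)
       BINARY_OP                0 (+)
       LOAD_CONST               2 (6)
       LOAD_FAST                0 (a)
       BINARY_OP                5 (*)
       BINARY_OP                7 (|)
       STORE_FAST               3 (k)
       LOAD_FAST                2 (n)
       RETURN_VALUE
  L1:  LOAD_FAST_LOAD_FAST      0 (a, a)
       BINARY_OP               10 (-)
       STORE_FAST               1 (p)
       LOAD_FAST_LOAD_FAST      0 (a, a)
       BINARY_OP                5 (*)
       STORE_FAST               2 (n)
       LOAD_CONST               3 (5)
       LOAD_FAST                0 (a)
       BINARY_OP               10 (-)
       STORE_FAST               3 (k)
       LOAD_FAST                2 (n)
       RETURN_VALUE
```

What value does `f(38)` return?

LOAD_FAST a → push 38. Stack: [38]
LOAD_CONST → push 12. Stack: [38, 12]
COMPARE_OP bool(>=) → 38 vs 12 = True. Stack: [True]
POP_JUMP_IF_FALSE → pop True; no jump. Stack: []
LOAD_FAST_LOAD_FAST a,a → push 38,38. Stack: [38, 38]
BINARY_OP | → 38 | 38 = 38. Stack: [38]
LOAD_FAST_LOAD_FAST a,a → push 38,38. Stack: [38, 38, 38]
BINARY_OP + → 38 + 38 = 76. Stack: [38, 76]
BINARY_OP + → 38 + 76 = 114. Stack: [114]
STORE_FAST p → p=114. Stack: []
LOAD_FAST_LOAD_FAST p,p → push 114,114. Stack: [114, 114]
BINARY_OP * → 114 * 114 = 12996. Stack: [12996]
STORE_FAST n → n=12996. Stack: []
LOAD_FAST_LOAD_FAST n,a → push 12996,38. Stack: [12996, 38]
BINARY_OP + → 12996 + 38 = 13034. Stack: [13034]
LOAD_CONST → push 6. Stack: [13034, 6]
LOAD_FAST a → push 38. Stack: [13034, 6, 38]
BINARY_OP * → 6 * 38 = 228. Stack: [13034, 228]
BINARY_OP | → 13034 | 228 = 13038. Stack: [13038]
STORE_FAST k → k=13038. Stack: []
LOAD_FAST n → push 12996. Stack: [12996]
RETURN_VALUE → return 12996.

12996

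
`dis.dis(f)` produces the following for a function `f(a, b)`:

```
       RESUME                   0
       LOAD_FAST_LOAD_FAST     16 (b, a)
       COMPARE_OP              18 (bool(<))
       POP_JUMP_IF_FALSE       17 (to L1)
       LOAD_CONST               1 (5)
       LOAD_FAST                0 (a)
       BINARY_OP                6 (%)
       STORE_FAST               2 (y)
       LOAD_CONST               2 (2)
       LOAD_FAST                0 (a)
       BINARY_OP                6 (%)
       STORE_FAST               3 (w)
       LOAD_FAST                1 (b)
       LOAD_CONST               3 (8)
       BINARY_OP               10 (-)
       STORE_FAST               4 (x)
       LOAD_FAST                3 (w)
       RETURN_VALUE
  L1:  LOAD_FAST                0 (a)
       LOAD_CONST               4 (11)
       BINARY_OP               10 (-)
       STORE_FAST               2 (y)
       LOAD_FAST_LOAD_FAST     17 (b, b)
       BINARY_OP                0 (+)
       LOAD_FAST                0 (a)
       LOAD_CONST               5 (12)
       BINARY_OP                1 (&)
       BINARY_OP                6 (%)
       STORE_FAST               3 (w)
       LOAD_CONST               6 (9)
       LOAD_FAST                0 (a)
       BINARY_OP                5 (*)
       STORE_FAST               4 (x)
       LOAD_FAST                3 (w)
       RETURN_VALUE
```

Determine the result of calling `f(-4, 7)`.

2

LOAD_FAST_LOAD_FAST b,a → push 7,-4. Stack: [7, -4]
COMPARE_OP bool(<) → 7 vs -4 = False. Stack: [False]
POP_JUMP_IF_FALSE → pop False; jump. Stack: []
LOAD_FAST a → push -4. Stack: [-4]
LOAD_CONST → push 11. Stack: [-4, 11]
BINARY_OP - → -4 - 11 = -15. Stack: [-15]
STORE_FAST y → y=-15. Stack: []
LOAD_FAST_LOAD_FAST b,b → push 7,7. Stack: [7, 7]
BINARY_OP + → 7 + 7 = 14. Stack: [14]
LOAD_FAST a → push -4. Stack: [14, -4]
LOAD_CONST → push 12. Stack: [14, -4, 12]
BINARY_OP & → -4 & 12 = 12. Stack: [14, 12]
BINARY_OP % → 14 % 12 = 2. Stack: [2]
STORE_FAST w → w=2. Stack: []
LOAD_CONST → push 9. Stack: [9]
LOAD_FAST a → push -4. Stack: [9, -4]
BINARY_OP * → 9 * -4 = -36. Stack: [-36]
STORE_FAST x → x=-36. Stack: []
LOAD_FAST w → push 2. Stack: [2]
RETURN_VALUE → return 2.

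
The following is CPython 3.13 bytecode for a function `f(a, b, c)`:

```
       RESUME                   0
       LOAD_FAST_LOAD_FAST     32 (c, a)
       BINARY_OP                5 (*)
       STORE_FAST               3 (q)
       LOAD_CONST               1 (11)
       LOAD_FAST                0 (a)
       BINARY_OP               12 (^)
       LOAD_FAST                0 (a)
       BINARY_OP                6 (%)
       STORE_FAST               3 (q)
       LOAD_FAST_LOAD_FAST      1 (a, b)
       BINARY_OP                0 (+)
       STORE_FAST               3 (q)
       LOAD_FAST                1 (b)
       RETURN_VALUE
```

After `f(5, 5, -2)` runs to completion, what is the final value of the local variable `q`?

LOAD_FAST_LOAD_FAST c,a → push -2,5. Stack: [-2, 5]
BINARY_OP * → -2 * 5 = -10. Stack: [-10]
STORE_FAST q → q=-10. Stack: []
LOAD_CONST → push 11. Stack: [11]
LOAD_FAST a → push 5. Stack: [11, 5]
BINARY_OP ^ → 11 ^ 5 = 14. Stack: [14]
LOAD_FAST a → push 5. Stack: [14, 5]
BINARY_OP % → 14 % 5 = 4. Stack: [4]
STORE_FAST q → q=4. Stack: []
LOAD_FAST_LOAD_FAST a,b → push 5,5. Stack: [5, 5]
BINARY_OP + → 5 + 5 = 10. Stack: [10]
STORE_FAST q → q=10. Stack: []
LOAD_FAST b → push 5. Stack: [5]
RETURN_VALUE → return 5.

10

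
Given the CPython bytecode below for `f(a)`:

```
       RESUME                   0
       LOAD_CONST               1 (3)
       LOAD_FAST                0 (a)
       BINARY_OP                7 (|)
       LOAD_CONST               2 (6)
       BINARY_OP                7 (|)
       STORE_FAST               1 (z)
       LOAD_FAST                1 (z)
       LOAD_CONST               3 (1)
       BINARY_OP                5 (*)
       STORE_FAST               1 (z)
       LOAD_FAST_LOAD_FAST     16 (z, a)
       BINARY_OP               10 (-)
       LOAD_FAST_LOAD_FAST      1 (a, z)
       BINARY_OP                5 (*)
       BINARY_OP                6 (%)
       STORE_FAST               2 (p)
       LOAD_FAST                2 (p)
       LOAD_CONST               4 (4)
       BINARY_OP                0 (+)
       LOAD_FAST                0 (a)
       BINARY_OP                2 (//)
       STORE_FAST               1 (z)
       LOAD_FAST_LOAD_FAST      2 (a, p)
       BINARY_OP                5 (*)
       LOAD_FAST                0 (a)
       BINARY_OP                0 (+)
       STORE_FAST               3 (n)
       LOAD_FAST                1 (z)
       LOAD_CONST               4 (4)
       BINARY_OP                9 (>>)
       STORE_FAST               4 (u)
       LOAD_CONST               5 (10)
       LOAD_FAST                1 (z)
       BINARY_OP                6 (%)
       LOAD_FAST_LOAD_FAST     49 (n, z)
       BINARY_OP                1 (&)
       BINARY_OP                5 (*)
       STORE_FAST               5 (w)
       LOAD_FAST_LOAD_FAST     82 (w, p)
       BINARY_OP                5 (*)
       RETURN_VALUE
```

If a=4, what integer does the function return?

LOAD_CONST → push 3. Stack: [3]
LOAD_FAST a → push 4. Stack: [3, 4]
BINARY_OP | → 3 | 4 = 7. Stack: [7]
LOAD_CONST → push 6. Stack: [7, 6]
BINARY_OP | → 7 | 6 = 7. Stack: [7]
STORE_FAST z → z=7. Stack: []
LOAD_FAST z → push 7. Stack: [7]
LOAD_CONST → push 1. Stack: [7, 1]
BINARY_OP * → 7 * 1 = 7. Stack: [7]
STORE_FAST z → z=7. Stack: []
LOAD_FAST_LOAD_FAST z,a → push 7,4. Stack: [7, 4]
BINARY_OP - → 7 - 4 = 3. Stack: [3]
LOAD_FAST_LOAD_FAST a,z → push 4,7. Stack: [3, 4, 7]
BINARY_OP * → 4 * 7 = 28. Stack: [3, 28]
BINARY_OP % → 3 % 28 = 3. Stack: [3]
STORE_FAST p → p=3. Stack: []
LOAD_FAST p → push 3. Stack: [3]
LOAD_CONST → push 4. Stack: [3, 4]
BINARY_OP + → 3 + 4 = 7. Stack: [7]
LOAD_FAST a → push 4. Stack: [7, 4]
BINARY_OP // → 7 // 4 = 1. Stack: [1]
STORE_FAST z → z=1. Stack: []
LOAD_FAST_LOAD_FAST a,p → push 4,3. Stack: [4, 3]
BINARY_OP * → 4 * 3 = 12. Stack: [12]
LOAD_FAST a → push 4. Stack: [12, 4]
BINARY_OP + → 12 + 4 = 16. Stack: [16]
STORE_FAST n → n=16. Stack: []
LOAD_FAST z → push 1. Stack: [1]
LOAD_CONST → push 4. Stack: [1, 4]
BINARY_OP >> → 1 >> 4 = 0. Stack: [0]
STORE_FAST u → u=0. Stack: []
LOAD_CONST → push 10. Stack: [10]
LOAD_FAST z → push 1. Stack: [10, 1]
BINARY_OP % → 10 % 1 = 0. Stack: [0]
LOAD_FAST_LOAD_FAST n,z → push 16,1. Stack: [0, 16, 1]
BINARY_OP & → 16 & 1 = 0. Stack: [0, 0]
BINARY_OP * → 0 * 0 = 0. Stack: [0]
STORE_FAST w → w=0. Stack: []
LOAD_FAST_LOAD_FAST w,p → push 0,3. Stack: [0, 3]
BINARY_OP * → 0 * 3 = 0. Stack: [0]
RETURN_VALUE → return 0.

0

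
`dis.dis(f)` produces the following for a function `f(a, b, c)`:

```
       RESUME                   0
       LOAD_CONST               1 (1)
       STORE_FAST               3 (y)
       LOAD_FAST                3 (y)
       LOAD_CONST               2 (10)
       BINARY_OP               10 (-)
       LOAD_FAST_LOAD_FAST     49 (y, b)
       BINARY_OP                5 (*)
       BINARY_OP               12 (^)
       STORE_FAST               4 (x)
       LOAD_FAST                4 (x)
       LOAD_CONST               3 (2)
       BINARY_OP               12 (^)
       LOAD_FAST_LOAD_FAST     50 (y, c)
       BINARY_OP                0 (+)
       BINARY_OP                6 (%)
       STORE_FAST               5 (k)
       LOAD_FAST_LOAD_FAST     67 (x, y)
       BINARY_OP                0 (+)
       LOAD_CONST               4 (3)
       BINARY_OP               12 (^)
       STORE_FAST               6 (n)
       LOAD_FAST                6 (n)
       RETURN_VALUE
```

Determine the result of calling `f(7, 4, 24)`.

-9

LOAD_CONST → push 1. Stack: [1]
STORE_FAST y → y=1. Stack: []
LOAD_FAST y → push 1. Stack: [1]
LOAD_CONST → push 10. Stack: [1, 10]
BINARY_OP - → 1 - 10 = -9. Stack: [-9]
LOAD_FAST_LOAD_FAST y,b → push 1,4. Stack: [-9, 1, 4]
BINARY_OP * → 1 * 4 = 4. Stack: [-9, 4]
BINARY_OP ^ → -9 ^ 4 = -13. Stack: [-13]
STORE_FAST x → x=-13. Stack: []
LOAD_FAST x → push -13. Stack: [-13]
LOAD_CONST → push 2. Stack: [-13, 2]
BINARY_OP ^ → -13 ^ 2 = -15. Stack: [-15]
LOAD_FAST_LOAD_FAST y,c → push 1,24. Stack: [-15, 1, 24]
BINARY_OP + → 1 + 24 = 25. Stack: [-15, 25]
BINARY_OP % → -15 % 25 = 10. Stack: [10]
STORE_FAST k → k=10. Stack: []
LOAD_FAST_LOAD_FAST x,y → push -13,1. Stack: [-13, 1]
BINARY_OP + → -13 + 1 = -12. Stack: [-12]
LOAD_CONST → push 3. Stack: [-12, 3]
BINARY_OP ^ → -12 ^ 3 = -9. Stack: [-9]
STORE_FAST n → n=-9. Stack: []
LOAD_FAST n → push -9. Stack: [-9]
RETURN_VALUE → return -9.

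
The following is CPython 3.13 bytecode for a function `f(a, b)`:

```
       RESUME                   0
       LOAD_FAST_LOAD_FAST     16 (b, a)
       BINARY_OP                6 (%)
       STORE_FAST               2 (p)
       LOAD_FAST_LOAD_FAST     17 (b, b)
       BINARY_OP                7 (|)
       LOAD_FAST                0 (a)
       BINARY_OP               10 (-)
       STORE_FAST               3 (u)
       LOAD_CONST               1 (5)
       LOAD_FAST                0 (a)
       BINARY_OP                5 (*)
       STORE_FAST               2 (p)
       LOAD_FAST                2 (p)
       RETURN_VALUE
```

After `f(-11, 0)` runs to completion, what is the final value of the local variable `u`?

11

LOAD_FAST_LOAD_FAST b,a → push 0,-11. Stack: [0, -11]
BINARY_OP % → 0 % -11 = 0. Stack: [0]
STORE_FAST p → p=0. Stack: []
LOAD_FAST_LOAD_FAST b,b → push 0,0. Stack: [0, 0]
BINARY_OP | → 0 | 0 = 0. Stack: [0]
LOAD_FAST a → push -11. Stack: [0, -11]
BINARY_OP - → 0 - -11 = 11. Stack: [11]
STORE_FAST u → u=11. Stack: []
LOAD_CONST → push 5. Stack: [5]
LOAD_FAST a → push -11. Stack: [5, -11]
BINARY_OP * → 5 * -11 = -55. Stack: [-55]
STORE_FAST p → p=-55. Stack: []
LOAD_FAST p → push -55. Stack: [-55]
RETURN_VALUE → return -55.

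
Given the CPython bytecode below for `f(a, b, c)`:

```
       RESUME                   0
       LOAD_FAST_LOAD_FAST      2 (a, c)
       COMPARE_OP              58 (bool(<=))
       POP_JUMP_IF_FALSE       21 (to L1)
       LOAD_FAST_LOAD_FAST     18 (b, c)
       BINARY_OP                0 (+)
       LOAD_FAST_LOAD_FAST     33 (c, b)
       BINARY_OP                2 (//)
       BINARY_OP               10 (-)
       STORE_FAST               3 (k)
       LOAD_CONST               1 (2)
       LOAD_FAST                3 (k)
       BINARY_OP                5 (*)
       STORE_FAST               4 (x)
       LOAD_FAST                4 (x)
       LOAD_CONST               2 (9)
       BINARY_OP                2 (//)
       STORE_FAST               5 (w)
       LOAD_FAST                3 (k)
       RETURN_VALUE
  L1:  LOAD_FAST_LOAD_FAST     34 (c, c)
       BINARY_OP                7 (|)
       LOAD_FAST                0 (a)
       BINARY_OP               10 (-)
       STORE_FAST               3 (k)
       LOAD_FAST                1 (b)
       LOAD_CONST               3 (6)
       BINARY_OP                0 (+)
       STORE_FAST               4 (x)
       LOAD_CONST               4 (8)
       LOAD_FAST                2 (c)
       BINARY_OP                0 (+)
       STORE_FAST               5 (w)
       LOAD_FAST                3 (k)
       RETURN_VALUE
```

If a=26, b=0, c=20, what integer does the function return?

LOAD_FAST_LOAD_FAST a,c → push 26,20. Stack: [26, 20]
COMPARE_OP bool(<=) → 26 vs 20 = False. Stack: [False]
POP_JUMP_IF_FALSE → pop False; jump. Stack: []
LOAD_FAST_LOAD_FAST c,c → push 20,20. Stack: [20, 20]
BINARY_OP | → 20 | 20 = 20. Stack: [20]
LOAD_FAST a → push 26. Stack: [20, 26]
BINARY_OP - → 20 - 26 = -6. Stack: [-6]
STORE_FAST k → k=-6. Stack: []
LOAD_FAST b → push 0. Stack: [0]
LOAD_CONST → push 6. Stack: [0, 6]
BINARY_OP + → 0 + 6 = 6. Stack: [6]
STORE_FAST x → x=6. Stack: []
LOAD_CONST → push 8. Stack: [8]
LOAD_FAST c → push 20. Stack: [8, 20]
BINARY_OP + → 8 + 20 = 28. Stack: [28]
STORE_FAST w → w=28. Stack: []
LOAD_FAST k → push -6. Stack: [-6]
RETURN_VALUE → return -6.

-6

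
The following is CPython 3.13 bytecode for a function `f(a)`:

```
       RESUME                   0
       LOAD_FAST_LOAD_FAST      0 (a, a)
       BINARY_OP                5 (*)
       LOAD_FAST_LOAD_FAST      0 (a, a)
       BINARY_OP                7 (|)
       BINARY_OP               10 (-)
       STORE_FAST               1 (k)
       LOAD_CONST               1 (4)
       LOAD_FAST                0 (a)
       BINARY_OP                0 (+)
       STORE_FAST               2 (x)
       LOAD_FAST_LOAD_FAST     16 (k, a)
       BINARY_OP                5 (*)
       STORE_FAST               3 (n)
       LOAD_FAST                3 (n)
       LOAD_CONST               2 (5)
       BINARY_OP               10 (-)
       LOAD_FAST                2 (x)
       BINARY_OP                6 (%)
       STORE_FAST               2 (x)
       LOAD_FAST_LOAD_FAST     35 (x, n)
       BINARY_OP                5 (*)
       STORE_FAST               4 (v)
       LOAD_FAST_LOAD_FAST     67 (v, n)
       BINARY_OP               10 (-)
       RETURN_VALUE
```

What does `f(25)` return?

15000

LOAD_FAST_LOAD_FAST a,a → push 25,25. Stack: [25, 25]
BINARY_OP * → 25 * 25 = 625. Stack: [625]
LOAD_FAST_LOAD_FAST a,a → push 25,25. Stack: [625, 25, 25]
BINARY_OP | → 25 | 25 = 25. Stack: [625, 25]
BINARY_OP - → 625 - 25 = 600. Stack: [600]
STORE_FAST k → k=600. Stack: []
LOAD_CONST → push 4. Stack: [4]
LOAD_FAST a → push 25. Stack: [4, 25]
BINARY_OP + → 4 + 25 = 29. Stack: [29]
STORE_FAST x → x=29. Stack: []
LOAD_FAST_LOAD_FAST k,a → push 600,25. Stack: [600, 25]
BINARY_OP * → 600 * 25 = 15000. Stack: [15000]
STORE_FAST n → n=15000. Stack: []
LOAD_FAST n → push 15000. Stack: [15000]
LOAD_CONST → push 5. Stack: [15000, 5]
BINARY_OP - → 15000 - 5 = 14995. Stack: [14995]
LOAD_FAST x → push 29. Stack: [14995, 29]
BINARY_OP % → 14995 % 29 = 2. Stack: [2]
STORE_FAST x → x=2. Stack: []
LOAD_FAST_LOAD_FAST x,n → push 2,15000. Stack: [2, 15000]
BINARY_OP * → 2 * 15000 = 30000. Stack: [30000]
STORE_FAST v → v=30000. Stack: []
LOAD_FAST_LOAD_FAST v,n → push 30000,15000. Stack: [30000, 15000]
BINARY_OP - → 30000 - 15000 = 15000. Stack: [15000]
RETURN_VALUE → return 15000.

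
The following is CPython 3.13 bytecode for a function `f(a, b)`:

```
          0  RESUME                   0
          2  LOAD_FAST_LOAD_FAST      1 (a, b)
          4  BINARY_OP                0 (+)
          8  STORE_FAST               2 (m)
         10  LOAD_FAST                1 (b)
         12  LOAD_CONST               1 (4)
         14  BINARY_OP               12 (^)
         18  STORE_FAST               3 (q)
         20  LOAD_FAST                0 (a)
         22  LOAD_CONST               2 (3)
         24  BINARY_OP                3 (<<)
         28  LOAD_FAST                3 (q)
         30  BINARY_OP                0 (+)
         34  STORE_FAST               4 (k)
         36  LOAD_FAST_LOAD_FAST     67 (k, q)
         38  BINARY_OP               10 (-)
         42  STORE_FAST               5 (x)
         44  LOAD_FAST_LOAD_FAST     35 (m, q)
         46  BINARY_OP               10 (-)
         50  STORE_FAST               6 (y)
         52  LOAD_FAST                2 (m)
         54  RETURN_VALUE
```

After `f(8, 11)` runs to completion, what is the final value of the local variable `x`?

64

LOAD_FAST_LOAD_FAST a,b → push 8,11. Stack: [8, 11]
BINARY_OP + → 8 + 11 = 19. Stack: [19]
STORE_FAST m → m=19. Stack: []
LOAD_FAST b → push 11. Stack: [11]
LOAD_CONST → push 4. Stack: [11, 4]
BINARY_OP ^ → 11 ^ 4 = 15. Stack: [15]
STORE_FAST q → q=15. Stack: []
LOAD_FAST a → push 8. Stack: [8]
LOAD_CONST → push 3. Stack: [8, 3]
BINARY_OP << → 8 << 3 = 64. Stack: [64]
LOAD_FAST q → push 15. Stack: [64, 15]
BINARY_OP + → 64 + 15 = 79. Stack: [79]
STORE_FAST k → k=79. Stack: []
LOAD_FAST_LOAD_FAST k,q → push 79,15. Stack: [79, 15]
BINARY_OP - → 79 - 15 = 64. Stack: [64]
STORE_FAST x → x=64. Stack: []
LOAD_FAST_LOAD_FAST m,q → push 19,15. Stack: [19, 15]
BINARY_OP - → 19 - 15 = 4. Stack: [4]
STORE_FAST y → y=4. Stack: []
LOAD_FAST m → push 19. Stack: [19]
RETURN_VALUE → return 19.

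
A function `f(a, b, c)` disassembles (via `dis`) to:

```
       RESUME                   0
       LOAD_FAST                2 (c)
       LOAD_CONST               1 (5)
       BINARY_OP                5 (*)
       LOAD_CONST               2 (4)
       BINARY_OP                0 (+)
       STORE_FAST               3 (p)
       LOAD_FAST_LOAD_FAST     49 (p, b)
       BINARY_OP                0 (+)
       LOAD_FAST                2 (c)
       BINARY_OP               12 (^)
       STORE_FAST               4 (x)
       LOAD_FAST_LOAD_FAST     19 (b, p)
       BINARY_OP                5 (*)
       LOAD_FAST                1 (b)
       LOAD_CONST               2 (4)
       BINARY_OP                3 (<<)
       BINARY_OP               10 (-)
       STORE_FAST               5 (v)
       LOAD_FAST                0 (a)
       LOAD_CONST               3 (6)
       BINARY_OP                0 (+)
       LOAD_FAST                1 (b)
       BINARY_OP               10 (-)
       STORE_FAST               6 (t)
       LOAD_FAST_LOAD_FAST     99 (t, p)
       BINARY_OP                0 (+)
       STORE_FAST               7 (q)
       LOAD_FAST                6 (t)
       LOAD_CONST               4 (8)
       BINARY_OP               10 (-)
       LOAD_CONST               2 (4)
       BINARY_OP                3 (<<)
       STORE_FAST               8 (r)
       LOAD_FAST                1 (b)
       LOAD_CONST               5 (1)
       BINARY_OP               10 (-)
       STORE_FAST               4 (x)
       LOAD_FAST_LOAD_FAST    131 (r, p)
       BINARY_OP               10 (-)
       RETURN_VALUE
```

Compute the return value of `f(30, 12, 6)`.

LOAD_FAST c → push 6. Stack: [6]
LOAD_CONST → push 5. Stack: [6, 5]
BINARY_OP * → 6 * 5 = 30. Stack: [30]
LOAD_CONST → push 4. Stack: [30, 4]
BINARY_OP + → 30 + 4 = 34. Stack: [34]
STORE_FAST p → p=34. Stack: []
LOAD_FAST_LOAD_FAST p,b → push 34,12. Stack: [34, 12]
BINARY_OP + → 34 + 12 = 46. Stack: [46]
LOAD_FAST c → push 6. Stack: [46, 6]
BINARY_OP ^ → 46 ^ 6 = 40. Stack: [40]
STORE_FAST x → x=40. Stack: []
LOAD_FAST_LOAD_FAST b,p → push 12,34. Stack: [12, 34]
BINARY_OP * → 12 * 34 = 408. Stack: [408]
LOAD_FAST b → push 12. Stack: [408, 12]
LOAD_CONST → push 4. Stack: [408, 12, 4]
BINARY_OP << → 12 << 4 = 192. Stack: [408, 192]
BINARY_OP - → 408 - 192 = 216. Stack: [216]
STORE_FAST v → v=216. Stack: []
LOAD_FAST a → push 30. Stack: [30]
LOAD_CONST → push 6. Stack: [30, 6]
BINARY_OP + → 30 + 6 = 36. Stack: [36]
LOAD_FAST b → push 12. Stack: [36, 12]
BINARY_OP - → 36 - 12 = 24. Stack: [24]
STORE_FAST t → t=24. Stack: []
LOAD_FAST_LOAD_FAST t,p → push 24,34. Stack: [24, 34]
BINARY_OP + → 24 + 34 = 58. Stack: [58]
STORE_FAST q → q=58. Stack: []
LOAD_FAST t → push 24. Stack: [24]
LOAD_CONST → push 8. Stack: [24, 8]
BINARY_OP - → 24 - 8 = 16. Stack: [16]
LOAD_CONST → push 4. Stack: [16, 4]
BINARY_OP << → 16 << 4 = 256. Stack: [256]
STORE_FAST r → r=256. Stack: []
LOAD_FAST b → push 12. Stack: [12]
LOAD_CONST → push 1. Stack: [12, 1]
BINARY_OP - → 12 - 1 = 11. Stack: [11]
STORE_FAST x → x=11. Stack: []
LOAD_FAST_LOAD_FAST r,p → push 256,34. Stack: [256, 34]
BINARY_OP - → 256 - 34 = 222. Stack: [222]
RETURN_VALUE → return 222.

222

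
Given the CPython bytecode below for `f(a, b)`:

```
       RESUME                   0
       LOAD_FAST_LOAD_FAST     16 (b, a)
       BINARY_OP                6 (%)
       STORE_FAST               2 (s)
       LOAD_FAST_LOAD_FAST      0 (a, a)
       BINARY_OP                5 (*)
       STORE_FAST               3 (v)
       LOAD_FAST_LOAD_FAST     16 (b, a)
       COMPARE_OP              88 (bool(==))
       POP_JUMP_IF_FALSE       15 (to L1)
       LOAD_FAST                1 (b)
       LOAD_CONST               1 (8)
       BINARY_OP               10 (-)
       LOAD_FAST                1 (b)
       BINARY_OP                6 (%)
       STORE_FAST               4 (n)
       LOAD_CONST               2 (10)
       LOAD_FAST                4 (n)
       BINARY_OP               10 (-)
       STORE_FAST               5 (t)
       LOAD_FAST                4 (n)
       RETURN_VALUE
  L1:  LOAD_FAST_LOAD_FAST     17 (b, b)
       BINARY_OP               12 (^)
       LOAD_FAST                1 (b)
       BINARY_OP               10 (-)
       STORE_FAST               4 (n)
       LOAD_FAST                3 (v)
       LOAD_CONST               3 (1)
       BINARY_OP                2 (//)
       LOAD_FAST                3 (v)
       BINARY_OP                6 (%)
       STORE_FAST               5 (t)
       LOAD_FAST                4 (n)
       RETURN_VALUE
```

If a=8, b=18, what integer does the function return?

-18

LOAD_FAST_LOAD_FAST b,a → push 18,8. Stack: [18, 8]
BINARY_OP % → 18 % 8 = 2. Stack: [2]
STORE_FAST s → s=2. Stack: []
LOAD_FAST_LOAD_FAST a,a → push 8,8. Stack: [8, 8]
BINARY_OP * → 8 * 8 = 64. Stack: [64]
STORE_FAST v → v=64. Stack: []
LOAD_FAST_LOAD_FAST b,a → push 18,8. Stack: [18, 8]
COMPARE_OP bool(==) → 18 vs 8 = False. Stack: [False]
POP_JUMP_IF_FALSE → pop False; jump. Stack: []
LOAD_FAST_LOAD_FAST b,b → push 18,18. Stack: [18, 18]
BINARY_OP ^ → 18 ^ 18 = 0. Stack: [0]
LOAD_FAST b → push 18. Stack: [0, 18]
BINARY_OP - → 0 - 18 = -18. Stack: [-18]
STORE_FAST n → n=-18. Stack: []
LOAD_FAST v → push 64. Stack: [64]
LOAD_CONST → push 1. Stack: [64, 1]
BINARY_OP // → 64 // 1 = 64. Stack: [64]
LOAD_FAST v → push 64. Stack: [64, 64]
BINARY_OP % → 64 % 64 = 0. Stack: [0]
STORE_FAST t → t=0. Stack: []
LOAD_FAST n → push -18. Stack: [-18]
RETURN_VALUE → return -18.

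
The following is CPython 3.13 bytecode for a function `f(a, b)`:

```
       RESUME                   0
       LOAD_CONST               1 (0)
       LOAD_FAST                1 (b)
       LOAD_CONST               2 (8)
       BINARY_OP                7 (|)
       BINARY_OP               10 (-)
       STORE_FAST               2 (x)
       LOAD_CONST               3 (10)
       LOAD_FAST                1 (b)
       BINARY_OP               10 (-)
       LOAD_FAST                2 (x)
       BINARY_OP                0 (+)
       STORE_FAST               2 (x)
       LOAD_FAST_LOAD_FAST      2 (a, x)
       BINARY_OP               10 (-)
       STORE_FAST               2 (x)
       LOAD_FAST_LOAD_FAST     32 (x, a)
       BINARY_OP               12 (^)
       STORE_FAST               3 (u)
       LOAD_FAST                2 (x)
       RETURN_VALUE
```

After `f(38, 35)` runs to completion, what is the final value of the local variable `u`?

LOAD_CONST → push 0. Stack: [0]
LOAD_FAST b → push 35. Stack: [0, 35]
LOAD_CONST → push 8. Stack: [0, 35, 8]
BINARY_OP | → 35 | 8 = 43. Stack: [0, 43]
BINARY_OP - → 0 - 43 = -43. Stack: [-43]
STORE_FAST x → x=-43. Stack: []
LOAD_CONST → push 10. Stack: [10]
LOAD_FAST b → push 35. Stack: [10, 35]
BINARY_OP - → 10 - 35 = -25. Stack: [-25]
LOAD_FAST x → push -43. Stack: [-25, -43]
BINARY_OP + → -25 + -43 = -68. Stack: [-68]
STORE_FAST x → x=-68. Stack: []
LOAD_FAST_LOAD_FAST a,x → push 38,-68. Stack: [38, -68]
BINARY_OP - → 38 - -68 = 106. Stack: [106]
STORE_FAST x → x=106. Stack: []
LOAD_FAST_LOAD_FAST x,a → push 106,38. Stack: [106, 38]
BINARY_OP ^ → 106 ^ 38 = 76. Stack: [76]
STORE_FAST u → u=76. Stack: []
LOAD_FAST x → push 106. Stack: [106]
RETURN_VALUE → return 106.

76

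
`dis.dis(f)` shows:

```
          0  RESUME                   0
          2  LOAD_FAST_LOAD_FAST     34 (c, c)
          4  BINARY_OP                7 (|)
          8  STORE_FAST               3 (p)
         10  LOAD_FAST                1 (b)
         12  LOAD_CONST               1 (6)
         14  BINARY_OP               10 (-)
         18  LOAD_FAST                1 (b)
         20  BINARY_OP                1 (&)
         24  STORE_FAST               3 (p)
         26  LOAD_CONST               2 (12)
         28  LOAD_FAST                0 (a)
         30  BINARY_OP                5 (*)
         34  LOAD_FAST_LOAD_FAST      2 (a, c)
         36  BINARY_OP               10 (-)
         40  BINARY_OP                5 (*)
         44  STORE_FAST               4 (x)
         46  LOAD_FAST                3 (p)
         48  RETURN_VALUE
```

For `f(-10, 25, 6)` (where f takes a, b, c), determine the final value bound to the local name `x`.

1920

LOAD_FAST_LOAD_FAST c,c → push 6,6. Stack: [6, 6]
BINARY_OP | → 6 | 6 = 6. Stack: [6]
STORE_FAST p → p=6. Stack: []
LOAD_FAST b → push 25. Stack: [25]
LOAD_CONST → push 6. Stack: [25, 6]
BINARY_OP - → 25 - 6 = 19. Stack: [19]
LOAD_FAST b → push 25. Stack: [19, 25]
BINARY_OP & → 19 & 25 = 17. Stack: [17]
STORE_FAST p → p=17. Stack: []
LOAD_CONST → push 12. Stack: [12]
LOAD_FAST a → push -10. Stack: [12, -10]
BINARY_OP * → 12 * -10 = -120. Stack: [-120]
LOAD_FAST_LOAD_FAST a,c → push -10,6. Stack: [-120, -10, 6]
BINARY_OP - → -10 - 6 = -16. Stack: [-120, -16]
BINARY_OP * → -120 * -16 = 1920. Stack: [1920]
STORE_FAST x → x=1920. Stack: []
LOAD_FAST p → push 17. Stack: [17]
RETURN_VALUE → return 17.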